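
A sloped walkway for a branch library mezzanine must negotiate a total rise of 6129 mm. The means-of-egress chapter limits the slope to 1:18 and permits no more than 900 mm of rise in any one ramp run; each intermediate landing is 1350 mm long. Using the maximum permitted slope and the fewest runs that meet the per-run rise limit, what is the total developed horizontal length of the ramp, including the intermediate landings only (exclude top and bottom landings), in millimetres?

⌈6129/900⌉ = 7 ramp runs. That means 6 intermediate landings.
Ramp run (horizontal) at 1:18: 6129 × 18 = 110322 mm.
6 intermediate landings contribute 6 × 1350 = 8100 mm.
Developed length = 110322 + 8100 = 118422 mm.

118422 mm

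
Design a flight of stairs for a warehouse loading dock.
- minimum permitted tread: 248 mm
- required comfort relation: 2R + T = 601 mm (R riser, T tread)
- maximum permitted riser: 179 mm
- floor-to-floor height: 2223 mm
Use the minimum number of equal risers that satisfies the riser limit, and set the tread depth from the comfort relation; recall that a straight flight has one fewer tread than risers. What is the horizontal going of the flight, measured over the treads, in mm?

At most 179 each: 2223/179 = 12.42, giving 13 risers.
R = 2223 ÷ 13 = 171 mm.
From 2R + T = 601: T = 601 − 342 = 259 mm.
Going = (13 − 1) × 259 = 3108 mm.

3108 mm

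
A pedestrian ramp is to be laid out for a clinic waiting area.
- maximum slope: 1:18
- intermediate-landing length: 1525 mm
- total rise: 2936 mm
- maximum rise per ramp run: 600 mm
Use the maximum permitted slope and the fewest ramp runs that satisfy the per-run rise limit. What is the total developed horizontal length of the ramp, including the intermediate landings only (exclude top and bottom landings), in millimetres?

58948 mm

⌈2936/600⌉ = 5 ramp runs. That means 4 intermediate landings.
Horizontal run for 2936 mm of rise at 1:18 is 2936 × 18 = 52848 mm.
Intermediate landings: 4 × 1525 = 6100 mm.
Total developed length = 52848 + 6100 = 58948 mm.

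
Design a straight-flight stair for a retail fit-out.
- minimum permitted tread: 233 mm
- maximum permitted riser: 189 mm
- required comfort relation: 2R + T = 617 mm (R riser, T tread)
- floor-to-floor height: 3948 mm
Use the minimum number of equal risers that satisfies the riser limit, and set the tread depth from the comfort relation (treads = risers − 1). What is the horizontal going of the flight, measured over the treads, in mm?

4820 mm

At most 189 each: 3948/189 = 20.89, giving 21 risers.
Each riser is 3948/21 = 188 mm (≤ 189 mm).
T = 617 − 2·188 = 241 mm, which satisfies the 233 mm minimum.
Going = (21 − 1) × 241 = 4820 mm.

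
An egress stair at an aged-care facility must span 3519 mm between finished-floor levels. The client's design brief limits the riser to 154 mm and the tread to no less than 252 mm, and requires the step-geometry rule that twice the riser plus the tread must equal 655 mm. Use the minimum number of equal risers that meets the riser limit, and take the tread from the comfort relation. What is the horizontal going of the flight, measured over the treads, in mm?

7678 mm

At most 154 each: 3519/154 = 22.85, giving 23 risers.
Each riser is 3519/23 = 153 mm (≤ 154 mm).
Tread T = 655 − 2 × 153 = 349 mm (≥ 252 mm).
Going = (23 − 1) × 349 = 7678 mm.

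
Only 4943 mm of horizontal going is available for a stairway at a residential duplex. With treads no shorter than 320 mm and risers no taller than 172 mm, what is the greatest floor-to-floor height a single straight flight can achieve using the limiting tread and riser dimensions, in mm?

Treads that fit: ⌊4943 / 320⌋ = 15.
Risers = treads + 1 = 16.
Maximum height = 16 × 172 = 2752 mm.

2752 mm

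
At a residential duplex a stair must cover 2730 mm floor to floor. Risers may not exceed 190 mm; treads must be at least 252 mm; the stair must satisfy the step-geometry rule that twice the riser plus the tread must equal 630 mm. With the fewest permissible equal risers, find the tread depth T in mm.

2730 / 190 = 14.37, so 15 risers are needed.
Riser R = 2730 / 15 = 182 mm, within the 190 mm limit.
From 2R + T = 630: T = 630 − 364 = 266 mm.

266 mm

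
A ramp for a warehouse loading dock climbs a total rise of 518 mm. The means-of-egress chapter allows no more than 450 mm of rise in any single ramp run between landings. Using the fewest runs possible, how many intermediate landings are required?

1 intermediate landings

518 / 450 = 1.151 → round up to 2 ramp runs.
2 runs are separated by 1 intermediate landings.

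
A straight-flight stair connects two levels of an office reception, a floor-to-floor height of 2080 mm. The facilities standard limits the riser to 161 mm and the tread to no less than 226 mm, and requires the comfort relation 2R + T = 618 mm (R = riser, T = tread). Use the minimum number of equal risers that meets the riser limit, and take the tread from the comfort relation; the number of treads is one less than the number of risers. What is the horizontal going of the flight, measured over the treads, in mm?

3576 mm

⌈2080/161⌉ = 13 risers.
Riser R = 2080 / 13 = 160 mm, within the 161 mm limit.
From 2R + T = 618: T = 618 − 320 = 298 mm.
Going = (13 − 1) × 298 = 3576 mm.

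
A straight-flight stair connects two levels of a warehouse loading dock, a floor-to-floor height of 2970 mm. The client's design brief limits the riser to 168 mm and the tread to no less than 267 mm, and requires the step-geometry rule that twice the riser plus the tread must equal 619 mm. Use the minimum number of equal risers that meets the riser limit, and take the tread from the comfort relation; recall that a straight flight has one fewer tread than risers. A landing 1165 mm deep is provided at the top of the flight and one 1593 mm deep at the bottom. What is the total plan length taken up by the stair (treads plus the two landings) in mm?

At most 168 each: 2970/168 = 17.68, giving 18 risers.
R = 2970 ÷ 18 = 165 mm.
Tread T = 619 − 2 × 165 = 289 mm (≥ 267 mm).
18 risers give 17 treads; going = 17 × 289 = 4913 mm.
Enclosure = 4913 + 1165 + 1593 = 7671 mm.

7671 mm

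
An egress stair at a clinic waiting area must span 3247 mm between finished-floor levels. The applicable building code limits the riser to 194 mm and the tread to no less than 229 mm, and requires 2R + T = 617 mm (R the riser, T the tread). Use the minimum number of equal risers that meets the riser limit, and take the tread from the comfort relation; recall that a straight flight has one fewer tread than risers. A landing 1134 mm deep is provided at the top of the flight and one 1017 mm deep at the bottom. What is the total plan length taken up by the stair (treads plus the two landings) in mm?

5911 mm

3247 / 194 = 16.737 → round up to 17 risers.
Riser R = 3247 / 17 = 191 mm, within the 194 mm limit.
Tread T = 617 − 2 × 191 = 235 mm (≥ 229 mm).
17 risers give 16 treads; going = 16 × 235 = 3760 mm.
Enclosure = 3760 + 1134 + 1017 = 5911 mm.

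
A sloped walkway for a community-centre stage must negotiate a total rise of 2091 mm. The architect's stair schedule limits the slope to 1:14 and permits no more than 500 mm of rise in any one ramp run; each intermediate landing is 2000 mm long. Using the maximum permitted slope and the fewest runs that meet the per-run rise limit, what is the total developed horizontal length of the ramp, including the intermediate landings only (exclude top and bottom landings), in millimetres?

⌈2091/500⌉ = 5 ramp runs. That means 4 intermediate landings.
Horizontal run for 2091 mm of rise at 1:14 is 2091 × 14 = 29274 mm.
4 intermediate landings contribute 4 × 2000 = 8000 mm.
Developed length = 29274 + 8000 = 37274 mm.

37274 mm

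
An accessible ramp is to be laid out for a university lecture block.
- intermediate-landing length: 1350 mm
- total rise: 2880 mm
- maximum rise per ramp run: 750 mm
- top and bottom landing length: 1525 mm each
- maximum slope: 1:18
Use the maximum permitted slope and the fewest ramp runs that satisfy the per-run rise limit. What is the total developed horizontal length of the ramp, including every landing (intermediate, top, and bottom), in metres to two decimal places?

⌈2880/750⌉ = 4 ramp runs. That means 3 intermediate landings.
Horizontal run for 2880 mm of rise at 1:18 is 2880 × 18 = 51840 mm.
3 intermediate landings contribute 3 × 1350 = 4050 mm.
Top and bottom landings: 2 × 1525 = 3050 mm.
Total = 51840 + 4050 + 3050 = 58940 mm.
= 58.94 m.

58.94 m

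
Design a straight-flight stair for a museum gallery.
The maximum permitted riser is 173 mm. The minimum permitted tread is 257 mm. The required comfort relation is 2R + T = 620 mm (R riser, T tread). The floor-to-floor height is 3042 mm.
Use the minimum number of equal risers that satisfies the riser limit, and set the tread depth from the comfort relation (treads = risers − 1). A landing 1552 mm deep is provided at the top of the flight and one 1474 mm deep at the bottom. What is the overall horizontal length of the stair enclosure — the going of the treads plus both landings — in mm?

3042 / 173 = 17.584 → round up to 18 risers.
R = 3042 ÷ 18 = 169 mm.
Tread T = 620 − 2 × 169 = 282 mm (≥ 257 mm).
18 risers give 17 treads; going = 17 × 282 = 4794 mm.
Add landings: 4794 + 1552 + 1474 = 7820 mm.

7820 mm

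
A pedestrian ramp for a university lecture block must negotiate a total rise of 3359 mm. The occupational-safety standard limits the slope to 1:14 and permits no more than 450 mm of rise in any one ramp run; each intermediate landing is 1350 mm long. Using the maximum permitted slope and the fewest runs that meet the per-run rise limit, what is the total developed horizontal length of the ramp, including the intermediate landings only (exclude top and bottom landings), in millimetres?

3359 / 450 = 7.46, so 8 ramp runs are needed. That means 7 intermediate landings.
Horizontal run for 3359 mm of rise at 1:14 is 3359 × 14 = 47026 mm.
Intermediate landings: 7 × 1350 = 9450 mm.
Developed length = 47026 + 9450 = 56476 mm.

56476 mm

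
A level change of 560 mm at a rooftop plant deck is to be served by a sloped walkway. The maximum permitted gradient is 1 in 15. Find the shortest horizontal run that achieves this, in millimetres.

8400 mm

At 1:15 the run is 15 × 560 = 8400 mm.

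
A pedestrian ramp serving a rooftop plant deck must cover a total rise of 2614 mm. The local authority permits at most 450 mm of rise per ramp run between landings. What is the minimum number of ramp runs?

6 runs

At most 450 each: 2614/450 = 5.81, giving 6 ramp runs.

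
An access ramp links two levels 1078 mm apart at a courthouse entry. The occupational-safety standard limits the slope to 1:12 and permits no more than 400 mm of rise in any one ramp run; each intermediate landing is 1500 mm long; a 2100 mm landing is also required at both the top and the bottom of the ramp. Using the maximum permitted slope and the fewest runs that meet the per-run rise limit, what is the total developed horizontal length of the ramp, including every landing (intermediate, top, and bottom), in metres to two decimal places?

1078 / 400 = 2.69, so 3 ramp runs are needed. That means 2 intermediate landings.
Ramp run (horizontal) at 1:12: 1078 × 12 = 12936 mm.
Intermediate landings: 2 × 1500 = 3000 mm.
Top and bottom landings: 2 × 2100 = 4200 mm.
Total = 12936 + 3000 + 4200 = 20136 mm.
= 20.14 m.

20.14 m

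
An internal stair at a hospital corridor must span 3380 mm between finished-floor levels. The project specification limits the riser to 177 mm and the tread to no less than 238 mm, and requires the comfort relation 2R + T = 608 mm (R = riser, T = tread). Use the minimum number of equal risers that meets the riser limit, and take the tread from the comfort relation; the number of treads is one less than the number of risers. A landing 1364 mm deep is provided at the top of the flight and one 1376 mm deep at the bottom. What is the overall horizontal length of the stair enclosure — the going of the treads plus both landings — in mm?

⌈3380/177⌉ = 20 risers.
R = 3380 ÷ 20 = 169 mm.
T = 608 − 2·169 = 270 mm, which satisfies the 238 mm minimum.
Treads = 20 − 1 = 19; going = 19 × 270 = 5130 mm.
Enclosure = 5130 + 1364 + 1376 = 7870 mm.

7870 mm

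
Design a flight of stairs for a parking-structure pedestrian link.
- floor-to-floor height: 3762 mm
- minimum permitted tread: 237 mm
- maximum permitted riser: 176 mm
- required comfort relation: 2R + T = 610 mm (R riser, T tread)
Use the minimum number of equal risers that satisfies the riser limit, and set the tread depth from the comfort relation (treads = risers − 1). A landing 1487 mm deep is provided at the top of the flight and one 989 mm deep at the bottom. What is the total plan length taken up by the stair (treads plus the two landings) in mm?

8104 mm

3762 / 176 = 21.375 → round up to 22 risers.
R = 3762 ÷ 22 = 171 mm.
Tread T = 610 − 2 × 171 = 268 mm (≥ 237 mm).
Treads = 22 − 1 = 21; going = 21 × 268 = 5628 mm.
Enclosure = 5628 + 1487 + 989 = 8104 mm.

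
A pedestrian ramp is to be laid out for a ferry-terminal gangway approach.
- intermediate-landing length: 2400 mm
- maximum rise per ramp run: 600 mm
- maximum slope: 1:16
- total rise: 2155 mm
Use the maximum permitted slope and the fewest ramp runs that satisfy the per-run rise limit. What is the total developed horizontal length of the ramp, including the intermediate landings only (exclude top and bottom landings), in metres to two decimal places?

41.68 m

2155 / 600 = 3.59, so 4 ramp runs are needed. That means 3 intermediate landings.
Ramp run (horizontal) at 1:16: 2155 × 16 = 34480 mm.
Intermediate landings: 3 × 2400 = 7200 mm.
Developed length = 34480 + 7200 = 41680 mm.
= 41.68 m.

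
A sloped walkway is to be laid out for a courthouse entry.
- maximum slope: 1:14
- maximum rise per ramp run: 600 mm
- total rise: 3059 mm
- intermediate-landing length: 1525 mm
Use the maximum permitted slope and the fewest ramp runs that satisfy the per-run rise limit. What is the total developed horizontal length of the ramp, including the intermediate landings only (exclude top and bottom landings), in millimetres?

50451 mm

⌈3059/600⌉ = 6 ramp runs. That means 5 intermediate landings.
Horizontal run for 3059 mm of rise at 1:14 is 3059 × 14 = 42826 mm.
5 intermediate landings contribute 5 × 1525 = 7625 mm.
Total developed length = 42826 + 7625 = 50451 mm.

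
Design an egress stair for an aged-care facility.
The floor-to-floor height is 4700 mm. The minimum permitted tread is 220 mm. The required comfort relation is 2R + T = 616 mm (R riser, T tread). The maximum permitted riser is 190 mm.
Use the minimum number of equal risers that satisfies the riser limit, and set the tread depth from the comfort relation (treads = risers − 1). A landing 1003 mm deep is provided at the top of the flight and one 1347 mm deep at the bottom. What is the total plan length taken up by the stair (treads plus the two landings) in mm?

4700 / 190 = 24.737 → round up to 25 risers.
Riser R = 4700 / 25 = 188 mm, within the 190 mm limit.
Tread T = 616 − 2 × 188 = 240 mm (≥ 220 mm).
25 risers give 24 treads; going = 24 × 240 = 5760 mm.
Enclosure = 5760 + 1003 + 1347 = 8110 mm.

8110 mm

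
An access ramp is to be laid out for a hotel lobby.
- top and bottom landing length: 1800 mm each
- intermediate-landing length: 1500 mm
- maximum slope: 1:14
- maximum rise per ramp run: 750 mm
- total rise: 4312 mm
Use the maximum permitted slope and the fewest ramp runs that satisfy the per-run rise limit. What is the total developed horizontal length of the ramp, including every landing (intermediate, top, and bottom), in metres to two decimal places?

71.47 m

4312 / 750 = 5.749 → round up to 6 ramp runs. That means 5 intermediate landings.
Horizontal run for 4312 mm of rise at 1:14 is 4312 × 14 = 60368 mm.
Intermediate landings: 5 × 1500 = 7500 mm.
Top and bottom landings: 2 × 1800 = 3600 mm.
Total = 60368 + 7500 + 3600 = 71468 mm.
= 71.47 m.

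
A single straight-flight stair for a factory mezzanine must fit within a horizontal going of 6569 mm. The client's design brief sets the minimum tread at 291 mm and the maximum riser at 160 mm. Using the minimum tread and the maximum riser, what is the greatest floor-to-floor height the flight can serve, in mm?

6569 / 291 = 22.57, so 22 treads fit.
Risers = treads + 1 = 23.
Maximum height = 23 × 160 = 3680 mm.

3680 mm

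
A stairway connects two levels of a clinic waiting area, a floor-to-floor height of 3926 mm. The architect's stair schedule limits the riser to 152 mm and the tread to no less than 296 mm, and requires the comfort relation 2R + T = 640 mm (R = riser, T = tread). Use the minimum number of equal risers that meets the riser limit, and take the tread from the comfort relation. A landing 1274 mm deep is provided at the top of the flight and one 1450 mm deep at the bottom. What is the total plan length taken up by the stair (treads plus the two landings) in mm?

11174 mm

⌈3926/152⌉ = 26 risers.
Riser R = 3926 / 26 = 151 mm, within the 152 mm limit.
T = 640 − 2·151 = 338 mm, which satisfies the 296 mm minimum.
Going = (26 − 1) × 338 = 8450 mm.
Enclosure = 8450 + 1274 + 1450 = 11174 mm.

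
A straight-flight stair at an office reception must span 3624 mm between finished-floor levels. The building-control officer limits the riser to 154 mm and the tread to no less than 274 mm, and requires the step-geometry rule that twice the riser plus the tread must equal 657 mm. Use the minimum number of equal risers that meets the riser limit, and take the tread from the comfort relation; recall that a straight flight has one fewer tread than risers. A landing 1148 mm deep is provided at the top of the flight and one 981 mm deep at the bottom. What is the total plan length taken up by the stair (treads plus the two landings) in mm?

10294 mm

At most 154 each: 3624/154 = 23.53, giving 24 risers.
R = 3624 ÷ 24 = 151 mm.
From 2R + T = 657: T = 657 − 302 = 355 mm.
Treads = 24 − 1 = 23; going = 23 × 355 = 8165 mm.
Add landings: 8165 + 1148 + 981 = 10294 mm.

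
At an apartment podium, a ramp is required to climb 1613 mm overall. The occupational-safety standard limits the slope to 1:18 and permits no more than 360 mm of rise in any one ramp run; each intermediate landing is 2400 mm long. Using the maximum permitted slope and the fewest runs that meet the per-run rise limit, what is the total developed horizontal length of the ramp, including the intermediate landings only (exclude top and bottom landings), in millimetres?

1613 / 360 = 4.48, so 5 ramp runs are needed. That means 4 intermediate landings.
Horizontal run for 1613 mm of rise at 1:18 is 1613 × 18 = 29034 mm.
4 intermediate landings contribute 4 × 2400 = 9600 mm.
Developed length = 29034 + 9600 = 38634 mm.

38634 mm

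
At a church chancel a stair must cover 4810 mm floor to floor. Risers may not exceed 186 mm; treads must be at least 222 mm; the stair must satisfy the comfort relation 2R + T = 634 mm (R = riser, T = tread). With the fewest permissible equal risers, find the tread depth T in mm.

4810 / 186 = 25.86, so 26 risers are needed.
Riser R = 4810 / 26 = 185 mm, within the 186 mm limit.
From 2R + T = 634: T = 634 − 370 = 264 mm.

264 mm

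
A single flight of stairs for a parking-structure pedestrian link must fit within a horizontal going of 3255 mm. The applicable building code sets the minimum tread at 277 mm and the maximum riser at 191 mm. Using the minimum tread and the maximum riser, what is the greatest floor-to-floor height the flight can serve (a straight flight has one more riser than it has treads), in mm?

2292 mm

Treads that fit: ⌊3255 / 277⌋ = 11.
Risers = treads + 1 = 12.
Maximum height = 12 × 191 = 2292 mm.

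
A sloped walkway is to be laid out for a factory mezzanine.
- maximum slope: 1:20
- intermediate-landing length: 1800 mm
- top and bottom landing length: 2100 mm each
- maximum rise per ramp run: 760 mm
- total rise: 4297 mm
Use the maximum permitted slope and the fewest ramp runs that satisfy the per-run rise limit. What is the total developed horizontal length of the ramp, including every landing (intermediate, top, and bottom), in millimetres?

99140 mm

At most 760 each: 4297/760 = 5.65, giving 6 ramp runs. That means 5 intermediate landings.
Horizontal run for 4297 mm of rise at 1:20 is 4297 × 20 = 85940 mm.
Intermediate landings: 5 × 1800 = 9000 mm.
Top and bottom landings: 2 × 2100 = 4200 mm.
Total = 85940 + 9000 + 4200 = 99140 mm.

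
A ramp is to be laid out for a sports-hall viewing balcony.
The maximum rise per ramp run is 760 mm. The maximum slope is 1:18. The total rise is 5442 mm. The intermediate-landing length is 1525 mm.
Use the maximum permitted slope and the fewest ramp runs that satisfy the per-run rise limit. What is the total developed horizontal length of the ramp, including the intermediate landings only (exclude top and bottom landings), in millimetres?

108631 mm

5442 / 760 = 7.161 → round up to 8 ramp runs. That means 7 intermediate landings.
Ramp run (horizontal) at 1:18: 5442 × 18 = 97956 mm.
Intermediate landings: 7 × 1525 = 10675 mm.
Developed length = 97956 + 10675 = 108631 mm.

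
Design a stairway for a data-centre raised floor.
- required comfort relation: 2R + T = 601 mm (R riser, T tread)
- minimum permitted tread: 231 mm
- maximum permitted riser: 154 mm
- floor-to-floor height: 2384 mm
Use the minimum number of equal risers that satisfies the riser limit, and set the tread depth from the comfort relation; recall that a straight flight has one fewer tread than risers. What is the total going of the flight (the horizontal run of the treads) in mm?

At most 154 each: 2384/154 = 15.48, giving 16 risers.
Each riser is 2384/16 = 149 mm (≤ 154 mm).
From 2R + T = 601: T = 601 − 298 = 303 mm.
Treads = 16 − 1 = 15; going = 15 × 303 = 4545 mm.

4545 mm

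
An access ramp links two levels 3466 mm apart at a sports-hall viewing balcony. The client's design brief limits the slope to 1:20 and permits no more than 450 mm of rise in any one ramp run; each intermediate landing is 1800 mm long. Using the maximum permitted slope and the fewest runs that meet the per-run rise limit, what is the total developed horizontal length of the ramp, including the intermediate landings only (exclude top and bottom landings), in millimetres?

⌈3466/450⌉ = 8 ramp runs. That means 7 intermediate landings.
Horizontal run for 3466 mm of rise at 1:20 is 3466 × 20 = 69320 mm.
Intermediate landings: 7 × 1800 = 12600 mm.
Total developed length = 69320 + 12600 = 81920 mm.

81920 mm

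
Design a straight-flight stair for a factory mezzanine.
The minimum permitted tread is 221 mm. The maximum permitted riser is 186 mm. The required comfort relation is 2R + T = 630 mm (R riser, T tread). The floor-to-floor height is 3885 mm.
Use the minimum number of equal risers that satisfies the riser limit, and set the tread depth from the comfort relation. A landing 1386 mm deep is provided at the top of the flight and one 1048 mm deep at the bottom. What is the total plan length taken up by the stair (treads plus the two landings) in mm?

7634 mm

3885 / 186 = 20.89, so 21 risers are needed.
Riser R = 3885 / 21 = 185 mm, within the 186 mm limit.
Tread T = 630 − 2 × 185 = 260 mm (≥ 221 mm).
Treads = 21 − 1 = 20; going = 20 × 260 = 5200 mm.
Enclosure = 5200 + 1386 + 1048 = 7634 mm.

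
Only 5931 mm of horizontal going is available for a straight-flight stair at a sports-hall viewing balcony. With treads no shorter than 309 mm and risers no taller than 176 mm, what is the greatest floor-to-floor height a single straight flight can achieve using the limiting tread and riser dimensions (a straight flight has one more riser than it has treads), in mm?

5931 / 309 = 19.19, so 19 treads fit.
Risers = treads + 1 = 20.
Maximum height = 20 × 176 = 3520 mm.

3520 mm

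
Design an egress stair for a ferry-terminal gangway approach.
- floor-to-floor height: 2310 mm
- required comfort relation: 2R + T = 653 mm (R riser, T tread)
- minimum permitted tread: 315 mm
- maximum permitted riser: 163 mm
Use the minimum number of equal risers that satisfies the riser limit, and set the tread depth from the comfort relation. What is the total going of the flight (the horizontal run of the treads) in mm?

4830 mm

2310 / 163 = 14.172 → round up to 15 risers.
Each riser is 2310/15 = 154 mm (≤ 163 mm).
Tread T = 653 − 2 × 154 = 345 mm (≥ 315 mm).
Going = (15 − 1) × 345 = 4830 mm.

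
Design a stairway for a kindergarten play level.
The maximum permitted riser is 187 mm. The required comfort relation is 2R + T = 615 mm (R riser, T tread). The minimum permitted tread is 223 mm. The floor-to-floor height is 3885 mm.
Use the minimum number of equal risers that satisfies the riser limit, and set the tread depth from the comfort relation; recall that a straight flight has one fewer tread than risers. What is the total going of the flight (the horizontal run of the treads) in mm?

3885 / 187 = 20.775 → round up to 21 risers.
Riser R = 3885 / 21 = 185 mm, within the 187 mm limit.
From 2R + T = 615: T = 615 − 370 = 245 mm.
Treads = 21 − 1 = 20; going = 20 × 245 = 4900 mm.

4900 mm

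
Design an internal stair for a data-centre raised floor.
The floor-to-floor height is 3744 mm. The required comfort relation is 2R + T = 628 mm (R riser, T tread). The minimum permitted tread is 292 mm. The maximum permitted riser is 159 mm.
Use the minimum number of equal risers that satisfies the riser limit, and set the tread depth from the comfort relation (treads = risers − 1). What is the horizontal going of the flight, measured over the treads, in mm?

3744 / 159 = 23.55, so 24 risers are needed.
Riser R = 3744 / 24 = 156 mm, within the 159 mm limit.
From 2R + T = 628: T = 628 − 312 = 316 mm.
24 risers give 23 treads; going = 23 × 316 = 7268 mm.

7268 mm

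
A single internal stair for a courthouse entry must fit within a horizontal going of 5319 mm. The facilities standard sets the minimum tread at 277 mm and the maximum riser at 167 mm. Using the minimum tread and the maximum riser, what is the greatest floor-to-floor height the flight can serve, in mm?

3340 mm

Treads that fit: ⌊5319 / 277⌋ = 19.
Risers = treads + 1 = 20.
Maximum height = 20 × 167 = 3340 mm.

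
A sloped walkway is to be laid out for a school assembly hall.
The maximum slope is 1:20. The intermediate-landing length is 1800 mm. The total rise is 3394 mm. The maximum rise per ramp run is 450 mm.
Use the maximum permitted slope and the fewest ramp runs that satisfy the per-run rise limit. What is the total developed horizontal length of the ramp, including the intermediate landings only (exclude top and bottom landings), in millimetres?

At most 450 each: 3394/450 = 7.54, giving 8 ramp runs. That means 7 intermediate landings.
Ramp run (horizontal) at 1:20: 3394 × 20 = 67880 mm.
7 intermediate landings contribute 7 × 1800 = 12600 mm.
Total developed length = 67880 + 12600 = 80480 mm.

80480 mm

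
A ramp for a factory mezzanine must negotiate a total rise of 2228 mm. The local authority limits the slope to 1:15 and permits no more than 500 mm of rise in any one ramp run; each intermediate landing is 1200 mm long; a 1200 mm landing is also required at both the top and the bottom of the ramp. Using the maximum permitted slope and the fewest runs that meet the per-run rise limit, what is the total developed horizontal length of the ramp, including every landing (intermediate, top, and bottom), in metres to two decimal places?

⌈2228/500⌉ = 5 ramp runs. That means 4 intermediate landings.
Ramp run (horizontal) at 1:15: 2228 × 15 = 33420 mm.
Intermediate landings: 4 × 1200 = 4800 mm.
Top and bottom landings: 2 × 1200 = 2400 mm.
Total = 33420 + 4800 + 2400 = 40620 mm.
= 40.62 m.

40.62 m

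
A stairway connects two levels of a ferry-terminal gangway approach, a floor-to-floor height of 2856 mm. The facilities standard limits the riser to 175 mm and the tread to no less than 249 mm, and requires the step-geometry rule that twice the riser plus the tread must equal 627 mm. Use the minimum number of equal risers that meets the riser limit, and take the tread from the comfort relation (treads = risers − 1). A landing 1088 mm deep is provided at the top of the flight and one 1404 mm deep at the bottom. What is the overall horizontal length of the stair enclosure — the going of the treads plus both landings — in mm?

7148 mm

At most 175 each: 2856/175 = 16.32, giving 17 risers.
Each riser is 2856/17 = 168 mm (≤ 175 mm).
From 2R + T = 627: T = 627 − 336 = 291 mm.
Treads = 17 − 1 = 16; going = 16 × 291 = 4656 mm.
Enclosure = 4656 + 1088 + 1404 = 7148 mm.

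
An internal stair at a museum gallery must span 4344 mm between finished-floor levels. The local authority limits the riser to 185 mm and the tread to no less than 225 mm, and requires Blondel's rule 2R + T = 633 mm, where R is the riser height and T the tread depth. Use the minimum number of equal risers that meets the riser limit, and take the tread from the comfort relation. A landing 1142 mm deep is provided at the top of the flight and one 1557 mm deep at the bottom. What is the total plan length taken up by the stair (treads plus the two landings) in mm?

8932 mm

⌈4344/185⌉ = 24 risers.
Each riser is 4344/24 = 181 mm (≤ 185 mm).
From 2R + T = 633: T = 633 − 362 = 271 mm.
Going = (24 − 1) × 271 = 6233 mm.
Add landings: 6233 + 1142 + 1557 = 8932 mm.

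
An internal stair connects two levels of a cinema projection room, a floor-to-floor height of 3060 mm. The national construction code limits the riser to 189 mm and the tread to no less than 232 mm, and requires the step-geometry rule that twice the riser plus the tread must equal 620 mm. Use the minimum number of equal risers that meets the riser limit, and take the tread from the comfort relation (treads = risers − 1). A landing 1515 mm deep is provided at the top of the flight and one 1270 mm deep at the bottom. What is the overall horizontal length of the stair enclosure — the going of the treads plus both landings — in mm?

At most 189 each: 3060/189 = 16.19, giving 17 risers.
R = 3060 ÷ 17 = 180 mm.
Tread T = 620 − 2 × 180 = 260 mm (≥ 232 mm).
17 risers give 16 treads; going = 16 × 260 = 4160 mm.
Add landings: 4160 + 1515 + 1270 = 6945 mm.

6945 mm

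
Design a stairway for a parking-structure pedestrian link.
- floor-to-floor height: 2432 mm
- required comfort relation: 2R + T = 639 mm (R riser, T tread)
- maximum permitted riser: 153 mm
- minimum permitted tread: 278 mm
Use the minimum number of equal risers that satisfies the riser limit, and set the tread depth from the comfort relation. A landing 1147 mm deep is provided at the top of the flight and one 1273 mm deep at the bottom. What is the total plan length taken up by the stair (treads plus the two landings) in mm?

At most 153 each: 2432/153 = 15.90, giving 16 risers.
R = 2432 ÷ 16 = 152 mm.
T = 639 − 2·152 = 335 mm, which satisfies the 278 mm minimum.
16 risers give 15 treads; going = 15 × 335 = 5025 mm.
Add landings: 5025 + 1147 + 1273 = 7445 mm.

7445 mm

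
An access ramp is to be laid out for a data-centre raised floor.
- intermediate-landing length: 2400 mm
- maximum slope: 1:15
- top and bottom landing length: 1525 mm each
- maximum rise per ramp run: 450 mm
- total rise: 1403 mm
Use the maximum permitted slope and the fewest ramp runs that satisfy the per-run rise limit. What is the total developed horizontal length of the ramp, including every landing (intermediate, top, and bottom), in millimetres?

31295 mm

1403 / 450 = 3.118 → round up to 4 ramp runs. That means 3 intermediate landings.
Ramp run (horizontal) at 1:15: 1403 × 15 = 21045 mm.
3 intermediate landings contribute 3 × 2400 = 7200 mm.
Top and bottom landings: 2 × 1525 = 3050 mm.
Total = 21045 + 7200 + 3050 = 31295 mm.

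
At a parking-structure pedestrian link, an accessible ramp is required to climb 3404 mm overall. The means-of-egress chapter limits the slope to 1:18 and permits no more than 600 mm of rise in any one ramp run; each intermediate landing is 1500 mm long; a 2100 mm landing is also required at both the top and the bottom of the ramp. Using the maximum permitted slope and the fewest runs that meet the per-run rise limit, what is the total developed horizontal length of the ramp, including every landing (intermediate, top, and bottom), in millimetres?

72972 mm

3404 / 600 = 5.67, so 6 ramp runs are needed. That means 5 intermediate landings.
Horizontal run for 3404 mm of rise at 1:18 is 3404 × 18 = 61272 mm.
5 intermediate landings contribute 5 × 1500 = 7500 mm.
Top and bottom landings: 2 × 2100 = 4200 mm.
Total = 61272 + 7500 + 4200 = 72972 mm.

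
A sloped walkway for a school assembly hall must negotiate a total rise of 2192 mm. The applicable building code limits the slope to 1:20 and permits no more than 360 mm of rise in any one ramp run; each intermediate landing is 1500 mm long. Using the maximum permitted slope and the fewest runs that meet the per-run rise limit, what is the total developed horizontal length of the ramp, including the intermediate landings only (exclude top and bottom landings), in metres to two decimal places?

52.84 m

At most 360 each: 2192/360 = 6.09, giving 7 ramp runs. That means 6 intermediate landings.
Ramp run (horizontal) at 1:20: 2192 × 20 = 43840 mm.
Intermediate landings: 6 × 1500 = 9000 mm.
Total developed length = 43840 + 9000 = 52840 mm.
= 52.84 m.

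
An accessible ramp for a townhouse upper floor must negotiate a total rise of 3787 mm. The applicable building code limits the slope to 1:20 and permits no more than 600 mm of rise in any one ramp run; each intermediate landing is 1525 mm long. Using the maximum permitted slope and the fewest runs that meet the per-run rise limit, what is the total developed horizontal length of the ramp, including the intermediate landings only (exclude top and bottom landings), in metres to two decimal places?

3787 / 600 = 6.312 → round up to 7 ramp runs. That means 6 intermediate landings.
Ramp run (horizontal) at 1:20: 3787 × 20 = 75740 mm.
6 intermediate landings contribute 6 × 1525 = 9150 mm.
Total developed length = 75740 + 9150 = 84890 mm.
= 84.89 m.

84.89 m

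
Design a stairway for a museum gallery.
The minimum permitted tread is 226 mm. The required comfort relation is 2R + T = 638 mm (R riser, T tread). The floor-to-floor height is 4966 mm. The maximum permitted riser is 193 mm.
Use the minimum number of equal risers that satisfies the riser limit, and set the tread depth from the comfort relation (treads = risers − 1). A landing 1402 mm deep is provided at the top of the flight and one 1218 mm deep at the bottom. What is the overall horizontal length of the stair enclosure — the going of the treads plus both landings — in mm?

⌈4966/193⌉ = 26 risers.
R = 4966 ÷ 26 = 191 mm.
From 2R + T = 638: T = 638 − 382 = 256 mm.
Going = (26 − 1) × 256 = 6400 mm.
Enclosure = 6400 + 1402 + 1218 = 9020 mm.

9020 mm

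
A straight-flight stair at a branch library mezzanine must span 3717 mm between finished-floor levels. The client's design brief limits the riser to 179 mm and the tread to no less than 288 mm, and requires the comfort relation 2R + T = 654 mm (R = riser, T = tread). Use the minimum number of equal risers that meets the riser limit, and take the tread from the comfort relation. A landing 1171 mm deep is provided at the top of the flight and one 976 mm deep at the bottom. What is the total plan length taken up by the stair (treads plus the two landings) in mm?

8147 mm

3717 / 179 = 20.765 → round up to 21 risers.
R = 3717 ÷ 21 = 177 mm.
T = 654 − 2·177 = 300 mm, which satisfies the 288 mm minimum.
Going = (21 − 1) × 300 = 6000 mm.
Enclosure = 6000 + 1171 + 976 = 8147 mm.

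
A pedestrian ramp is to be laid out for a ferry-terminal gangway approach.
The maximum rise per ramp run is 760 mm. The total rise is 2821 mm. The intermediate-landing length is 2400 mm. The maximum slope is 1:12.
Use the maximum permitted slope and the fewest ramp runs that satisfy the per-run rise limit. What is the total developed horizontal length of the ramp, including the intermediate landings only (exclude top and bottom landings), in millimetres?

2821 / 760 = 3.71, so 4 ramp runs are needed. That means 3 intermediate landings.
Ramp run (horizontal) at 1:12: 2821 × 12 = 33852 mm.
Intermediate landings: 3 × 2400 = 7200 mm.
Developed length = 33852 + 7200 = 41052 mm.

41052 mm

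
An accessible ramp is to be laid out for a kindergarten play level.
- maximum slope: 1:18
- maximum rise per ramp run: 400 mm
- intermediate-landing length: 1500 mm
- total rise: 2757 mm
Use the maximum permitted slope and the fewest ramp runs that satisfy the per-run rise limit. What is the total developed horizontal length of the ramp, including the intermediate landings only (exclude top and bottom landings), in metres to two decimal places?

58.63 m

At most 400 each: 2757/400 = 6.89, giving 7 ramp runs. That means 6 intermediate landings.
Ramp run (horizontal) at 1:18: 2757 × 18 = 49626 mm.
Intermediate landings: 6 × 1500 = 9000 mm.
Developed length = 49626 + 9000 = 58626 mm.
= 58.63 m.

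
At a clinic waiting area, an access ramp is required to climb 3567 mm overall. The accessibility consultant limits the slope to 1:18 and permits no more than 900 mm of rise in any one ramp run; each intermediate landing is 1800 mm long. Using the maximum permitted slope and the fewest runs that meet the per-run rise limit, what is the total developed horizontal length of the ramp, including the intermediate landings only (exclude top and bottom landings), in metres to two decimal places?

69.61 m

3567 / 900 = 3.96, so 4 ramp runs are needed. That means 3 intermediate landings.
Horizontal run for 3567 mm of rise at 1:18 is 3567 × 18 = 64206 mm.
3 intermediate landings contribute 3 × 1800 = 5400 mm.
Developed length = 64206 + 5400 = 69606 mm.
= 69.61 m.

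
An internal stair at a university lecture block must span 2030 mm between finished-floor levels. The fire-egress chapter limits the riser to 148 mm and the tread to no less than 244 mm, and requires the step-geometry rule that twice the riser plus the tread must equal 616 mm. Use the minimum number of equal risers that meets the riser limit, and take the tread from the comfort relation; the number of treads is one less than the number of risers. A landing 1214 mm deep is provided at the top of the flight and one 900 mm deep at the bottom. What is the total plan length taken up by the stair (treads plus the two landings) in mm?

2030 / 148 = 13.72, so 14 risers are needed.
R = 2030 ÷ 14 = 145 mm.
From 2R + T = 616: T = 616 − 290 = 326 mm.
Treads = 14 − 1 = 13; going = 13 × 326 = 4238 mm.
Add landings: 4238 + 1214 + 900 = 6352 mm.

6352 mm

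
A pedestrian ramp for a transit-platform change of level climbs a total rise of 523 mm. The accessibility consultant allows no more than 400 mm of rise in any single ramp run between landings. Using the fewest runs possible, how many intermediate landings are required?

At most 400 each: 523/400 = 1.31, giving 2 ramp runs.
2 runs are separated by 1 intermediate landings.

1 intermediate landings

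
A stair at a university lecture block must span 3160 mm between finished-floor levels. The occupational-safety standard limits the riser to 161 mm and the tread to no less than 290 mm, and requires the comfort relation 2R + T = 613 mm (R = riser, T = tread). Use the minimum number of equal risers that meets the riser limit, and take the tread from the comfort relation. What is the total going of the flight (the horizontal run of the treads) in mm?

5643 mm

At most 161 each: 3160/161 = 19.63, giving 20 risers.
R = 3160 ÷ 20 = 158 mm.
T = 613 − 2·158 = 297 mm, which satisfies the 290 mm minimum.
20 risers give 19 treads; going = 19 × 297 = 5643 mm.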